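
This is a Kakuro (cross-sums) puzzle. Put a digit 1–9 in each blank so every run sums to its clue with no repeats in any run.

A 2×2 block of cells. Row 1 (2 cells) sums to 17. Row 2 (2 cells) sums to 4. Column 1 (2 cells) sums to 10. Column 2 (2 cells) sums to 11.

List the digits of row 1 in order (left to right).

9, 8

17 in 2 cells must be {8,9}; 4 in 2 cells must be {1,3}.
The 4 across and the 11 down share only 3, so (2,2) = 3.
(1,2) = 11 − 3 = 8 completes the 11 down.
(2,1) = 4 − 3 = 1 completes the 4 across.
(1,1) = 17 − 8 = 9 completes the 17 across.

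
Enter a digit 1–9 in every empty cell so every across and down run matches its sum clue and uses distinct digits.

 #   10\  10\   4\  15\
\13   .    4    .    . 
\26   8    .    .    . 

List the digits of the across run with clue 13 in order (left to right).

2 4 1 6

4 in 2 cells must be {1,3}.
R1C1 = 10 − 8 = 2 completes the 10 down.
Given what's placed, R1C3 must be 1 to fit the 13 across and 4 down.
R1C4 = 13 − 7 = 6 completes the 13 across.
R2C2 = 10 − 4 = 6 completes the 10 down.
R2C3 = 4 − 1 = 3 completes the 4 down.
R2C4 = 26 − 17 = 9 completes the 26 across.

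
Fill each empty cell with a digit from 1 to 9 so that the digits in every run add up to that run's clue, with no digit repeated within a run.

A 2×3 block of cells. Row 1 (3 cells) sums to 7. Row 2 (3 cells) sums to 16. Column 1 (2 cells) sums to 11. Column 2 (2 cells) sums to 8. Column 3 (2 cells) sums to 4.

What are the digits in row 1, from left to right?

4 2 1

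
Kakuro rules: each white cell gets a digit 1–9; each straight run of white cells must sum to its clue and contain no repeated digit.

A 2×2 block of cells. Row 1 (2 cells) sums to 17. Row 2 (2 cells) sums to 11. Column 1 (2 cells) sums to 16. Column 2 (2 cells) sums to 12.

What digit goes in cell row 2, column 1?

17 in 2 cells must be {8,9}; 16 in 2 cells must be {7,9}.
The 17 across and the 16 down share only 9, so (1,1) = 9.
(1,2) = 17 − 9 = 8 completes the 17 across.
(2,1) = 16 − 9 = 7 completes the 16 down.
(2,2) = 11 − 7 = 4 completes the 11 across.

7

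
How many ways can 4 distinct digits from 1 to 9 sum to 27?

4 distinct digits from 1–9 sum between 10 and 30.
Enumerating: {3,7,8,9}, {4,6,8,9}, {5,6,7,9}.

3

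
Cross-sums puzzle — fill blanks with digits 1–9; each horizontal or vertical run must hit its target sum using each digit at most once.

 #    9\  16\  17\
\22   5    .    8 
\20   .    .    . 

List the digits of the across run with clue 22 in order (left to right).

5, 9, 8

16 in 2 cells must be {7,9}; 17 in 2 cells must be {8,9}.
R1C2 = 22 − 13 = 9 completes the 22 across.
R2C1 = 9 − 5 = 4 completes the 9 down.
R2C2 = 16 − 9 = 7 completes the 16 down.
R2C3 = 20 − 11 = 9 completes the 20 across.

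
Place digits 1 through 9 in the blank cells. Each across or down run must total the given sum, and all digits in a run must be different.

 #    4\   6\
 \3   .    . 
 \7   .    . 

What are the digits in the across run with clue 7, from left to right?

3 in 2 cells must be {1,2}; 4 in 2 cells must be {1,3}.
The 3 across and the 4 down share only 1, so R1C1 = 1.
R1C2 = 3 − 1 = 2 completes the 3 across.
R2C1 = 4 − 1 = 3 completes the 4 down.
R2C2 = 7 − 3 = 4 completes the 7 across.

3 4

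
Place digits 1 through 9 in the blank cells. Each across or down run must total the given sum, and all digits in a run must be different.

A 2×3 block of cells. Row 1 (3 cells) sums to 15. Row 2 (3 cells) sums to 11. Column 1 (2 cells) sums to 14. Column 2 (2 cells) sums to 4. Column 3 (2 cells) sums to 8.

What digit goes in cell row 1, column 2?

4 in 2 cells must be {1,3}.
Nothing is forced directly, so branch on (2,1), whose candidates are 5 or 6 or 8. If (2,1) = 5: that forces (1,1) = 9, (1,2) = 1, (1,3) = 5, after which (2,2) would have to be in {2,4} for the 11 across but in {3} for the 4 down — contradiction. If (2,1) = 8: that forces (1,1) = 6, (1,2) = 1, after which (1,3) would have to be in {8} for the 15 across but in {1,2,3,5,6,7} for the 8 down — contradiction. So (2,1) = 6.
(1,1) = 14 − 6 = 8 completes the 14 down.
Nothing is forced directly, so branch on (1,2), whose candidates are 1 or 3. If (1,2) = 3: then (1,3) would have to be in {4} for the 15 across but in {1,2,3,5,6,7} for the 8 down — contradiction. So (1,2) = 1.
(1,3) = 15 − 9 = 6 completes the 15 across.
(2,2) = 4 − 1 = 3 completes the 4 down.
(2,3) = 11 − 9 = 2 completes the 11 across.

1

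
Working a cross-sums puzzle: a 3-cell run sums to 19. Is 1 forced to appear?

Counterexample: {2,8,9} sums to 19 without using 1.

No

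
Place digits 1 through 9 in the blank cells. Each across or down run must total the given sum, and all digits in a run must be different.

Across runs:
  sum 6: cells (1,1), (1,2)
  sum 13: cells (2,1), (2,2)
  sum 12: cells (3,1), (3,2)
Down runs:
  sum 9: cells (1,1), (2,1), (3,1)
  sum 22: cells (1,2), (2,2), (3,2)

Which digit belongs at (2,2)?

8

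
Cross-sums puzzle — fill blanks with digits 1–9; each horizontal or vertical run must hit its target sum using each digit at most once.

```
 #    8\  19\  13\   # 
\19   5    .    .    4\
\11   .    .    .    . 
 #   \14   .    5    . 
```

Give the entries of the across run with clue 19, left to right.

11 in 4 cells must be {1,2,3,5}; 4 in 2 cells must be {1,3}.
R1C3 = 6: the only remaining digit allowed by both the 19 across and the 13 down.
R2C1 = 8 − 5 = 3 completes the 8 down.
R2C3 = 13 − 11 = 2 completes the 13 down.
R2C4 = 1: the only remaining digit allowed by both the 11 across and the 4 down.
R3C4 = 4 − 1 = 3 completes the 4 down.
R1C2 = 19 − 11 = 8 completes the 19 across.

5, 8, 6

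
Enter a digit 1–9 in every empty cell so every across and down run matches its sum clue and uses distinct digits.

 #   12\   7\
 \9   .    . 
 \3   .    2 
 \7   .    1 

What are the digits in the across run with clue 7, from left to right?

6, 1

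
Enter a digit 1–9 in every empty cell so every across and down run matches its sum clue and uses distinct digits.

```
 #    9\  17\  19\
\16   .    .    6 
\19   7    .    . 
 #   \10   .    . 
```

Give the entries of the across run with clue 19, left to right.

7 3 9

R1C1 = 9 − 7 = 2 completes the 9 down.
R1C2 = 16 − 8 = 8 completes the 16 across.
No cell is forced outright now. R2C2 can only be 3 or 4 (the digits allowed by both its 19 across and its 17 down). If R2C2 = 4: that forces R2C3 = 8, after which R3C2 would have to be in {1,2,3,4,6,7,8,9} for the 10 across but in {5} for the 17 down — contradiction. So R2C2 = 3.
R2C3 = 19 − 10 = 9 completes the 19 across.
R3C2 = 17 − 11 = 6 completes the 17 down.
R3C3 = 10 − 6 = 4 completes the 10 across.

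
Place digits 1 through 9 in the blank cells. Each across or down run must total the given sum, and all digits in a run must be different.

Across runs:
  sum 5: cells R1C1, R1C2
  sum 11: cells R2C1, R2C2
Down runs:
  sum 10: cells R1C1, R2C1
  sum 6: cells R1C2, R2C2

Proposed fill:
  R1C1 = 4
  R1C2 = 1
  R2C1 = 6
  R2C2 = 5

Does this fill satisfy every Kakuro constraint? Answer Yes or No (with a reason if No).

Yes

Across: 4+1=5; 6+5=11. Down: 4+6=10; 1+5=6. No digit repeats within any run.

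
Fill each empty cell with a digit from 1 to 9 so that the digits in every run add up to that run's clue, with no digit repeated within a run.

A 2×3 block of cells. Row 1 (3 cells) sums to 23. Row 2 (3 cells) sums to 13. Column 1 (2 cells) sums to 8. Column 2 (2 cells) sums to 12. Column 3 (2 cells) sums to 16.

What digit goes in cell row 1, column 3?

23 in 3 cells must be {6,8,9}; 16 in 2 cells must be {7,9}.
The 23 across and the 8 down share only 6, so (1,1) = 6.
Given what's placed, (1,3) must be 9 to fit the 23 across and 16 down.
(2,1) = 8 − 6 = 2 completes the 8 down.
(2,3) = 16 − 9 = 7 completes the 16 down.
(1,2) = 23 − 15 = 8 completes the 23 across.
(2,2) = 13 − 9 = 4 completes the 13 across.

9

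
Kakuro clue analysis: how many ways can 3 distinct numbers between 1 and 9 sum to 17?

7

3 distinct digits from 1–9 sum between 6 and 24.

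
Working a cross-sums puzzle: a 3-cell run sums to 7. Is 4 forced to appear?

Yes

The only way to make 7 from 3 distinct digits is {1,2,4}, which contains 4.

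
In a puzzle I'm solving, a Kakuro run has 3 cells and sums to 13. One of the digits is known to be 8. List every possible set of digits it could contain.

{1,4,8}; {2,3,8}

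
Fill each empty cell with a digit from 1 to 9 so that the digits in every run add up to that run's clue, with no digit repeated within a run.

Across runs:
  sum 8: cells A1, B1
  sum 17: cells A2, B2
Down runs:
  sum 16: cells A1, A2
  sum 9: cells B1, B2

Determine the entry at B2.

17 in 2 cells must be {8,9}; 16 in 2 cells must be {7,9}.
The 8 across and the 16 down share only 7, so A1 = 7.
B1 = 8 − 7 = 1 completes the 8 across.
A2 = 16 − 7 = 9 completes the 16 down.
B2 = 17 − 9 = 8 completes the 17 across.

8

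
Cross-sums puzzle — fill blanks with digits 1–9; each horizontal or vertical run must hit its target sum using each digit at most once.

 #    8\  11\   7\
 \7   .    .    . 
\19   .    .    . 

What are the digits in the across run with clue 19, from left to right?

7 9 3

7 in 3 cells must be {1,2,4}.
Nothing is forced directly, so branch on R1C2, whose candidates are 2 or 4. If R1C2 = 4: that forces R2C2 = 7, R2C1 = 3, after which R2C3 would have to be in {9} for the 19 across but in {1,2,3,4,5,6} for the 7 down — contradiction. So R1C2 = 2.
Given what's placed, R1C1 must be 1 to fit the 7 across and 8 down.
R1C3 = 7 − 3 = 4 completes the 7 across.
R2C1 = 8 − 1 = 7 completes the 8 down.
R2C2 = 11 − 2 = 9 completes the 11 down.
R2C3 = 19 − 16 = 3 completes the 19 across.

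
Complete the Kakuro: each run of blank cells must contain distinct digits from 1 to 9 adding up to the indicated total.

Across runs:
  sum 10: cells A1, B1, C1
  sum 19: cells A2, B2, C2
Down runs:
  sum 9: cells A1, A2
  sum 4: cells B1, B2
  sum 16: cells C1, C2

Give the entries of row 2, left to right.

4 in 2 cells must be {1,3}; 16 in 2 cells must be {7,9}.
The 10 across and the 16 down share only 7, so C1 = 7.
The 19 across and the 4 down share only 3, so B2 = 3.
C2 = 16 − 7 = 9 completes the 16 down.
B1 = 4 − 3 = 1 completes the 4 down.
A2 = 19 − 12 = 7 completes the 19 across.
A1 = 10 − 8 = 2 completes the 10 across.

7 3 9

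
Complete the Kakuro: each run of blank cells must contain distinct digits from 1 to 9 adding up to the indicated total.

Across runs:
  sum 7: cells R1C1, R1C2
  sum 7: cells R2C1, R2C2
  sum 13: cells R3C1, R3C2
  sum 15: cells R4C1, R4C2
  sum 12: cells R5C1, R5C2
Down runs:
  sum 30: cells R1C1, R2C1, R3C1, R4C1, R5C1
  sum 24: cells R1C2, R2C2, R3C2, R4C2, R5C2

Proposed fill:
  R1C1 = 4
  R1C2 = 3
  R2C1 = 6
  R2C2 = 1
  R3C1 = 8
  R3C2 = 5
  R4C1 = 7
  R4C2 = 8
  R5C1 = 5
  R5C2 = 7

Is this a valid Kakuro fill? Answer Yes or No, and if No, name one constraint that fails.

Yes

Across: 4+3=7; 6+1=7; 8+5=13; 7+8=15; 5+7=12. Down: 4+6+8+7+5=30; 3+1+5+8+7=24. No digit repeats within any run.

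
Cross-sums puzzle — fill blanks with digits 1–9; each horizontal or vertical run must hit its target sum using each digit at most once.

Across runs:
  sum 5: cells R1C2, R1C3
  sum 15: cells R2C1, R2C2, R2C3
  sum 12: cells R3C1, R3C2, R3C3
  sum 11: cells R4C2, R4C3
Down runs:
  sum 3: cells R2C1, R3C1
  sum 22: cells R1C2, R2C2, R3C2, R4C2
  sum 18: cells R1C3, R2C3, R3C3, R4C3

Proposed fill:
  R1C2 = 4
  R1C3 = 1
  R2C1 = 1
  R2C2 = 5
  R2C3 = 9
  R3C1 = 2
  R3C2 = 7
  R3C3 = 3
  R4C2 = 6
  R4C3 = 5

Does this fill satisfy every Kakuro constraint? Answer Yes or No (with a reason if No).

Yes

Across: 4+1=5; 1+5+9=15; 2+7+3=12; 6+5=11. Down: 1+2=3; 4+5+7+6=22; 1+9+3+5=18. No digit repeats within any run.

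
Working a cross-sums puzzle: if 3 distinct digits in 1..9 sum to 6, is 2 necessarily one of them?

Yes

The only way to make 6 from 3 distinct digits is {1,2,3}, which contains 2.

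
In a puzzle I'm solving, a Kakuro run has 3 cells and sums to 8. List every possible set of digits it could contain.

{1,2,5}; {1,3,4}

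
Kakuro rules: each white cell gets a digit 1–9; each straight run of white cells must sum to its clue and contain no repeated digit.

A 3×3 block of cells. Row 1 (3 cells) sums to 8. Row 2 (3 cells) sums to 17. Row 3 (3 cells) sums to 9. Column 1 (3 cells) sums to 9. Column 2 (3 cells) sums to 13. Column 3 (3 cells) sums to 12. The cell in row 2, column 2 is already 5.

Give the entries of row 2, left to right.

No cell is forced outright now. (1,2) can only be 1 or 2 (the digits allowed by both its 8 across and its 13 down). If (1,2) = 1: then (3,2) would have to be in {1,2,3,4,5,6} for the 9 across but in {7} for the 13 down — contradiction. So (1,2) = 2.
(3,2) = 13 − 7 = 6 completes the 13 down.
No cell is forced outright now. (2,1) can only be 3 or 4 (the digits allowed by both its 17 across and its 9 down). If (2,1) = 4: then (1,1) would have to be in {1,5} for the 8 across but in {2,3} for the 9 down — contradiction. So (2,1) = 3.
(2,3) = 17 − 8 = 9 completes the 17 across.
Given what's placed, (1,3) must be 1 to fit the 8 across and 12 down.
(3,3) = 12 − 10 = 2 completes the 12 down.
(1,1) = 8 − 3 = 5 completes the 8 across.
(3,1) = 9 − 8 = 1 completes the 9 across.

3 5 9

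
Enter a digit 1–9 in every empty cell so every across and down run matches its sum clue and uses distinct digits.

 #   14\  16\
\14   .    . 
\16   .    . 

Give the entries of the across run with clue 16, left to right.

16 in 2 cells must be {7,9}.
The 14 across and the 16 down share only 9, so R1C2 = 9.
The 16 across and the 14 down share only 9, so R2C1 = 9.
R2C2 = 16 − 9 = 7 completes the 16 across.
R1C1 = 14 − 9 = 5 completes the 14 across.

9, 7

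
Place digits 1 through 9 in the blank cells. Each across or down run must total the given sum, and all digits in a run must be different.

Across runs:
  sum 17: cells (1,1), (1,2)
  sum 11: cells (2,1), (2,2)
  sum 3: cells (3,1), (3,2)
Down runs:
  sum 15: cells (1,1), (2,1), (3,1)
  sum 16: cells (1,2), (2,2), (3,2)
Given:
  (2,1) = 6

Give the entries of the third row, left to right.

17 in 2 cells must be {8,9}; 3 in 2 cells must be {1,2}.
Given what's placed, (1,1) must be 8 to fit the 17 across and 15 down.
(1,2) = 17 − 8 = 9 completes the 17 across.
(2,2) = 11 − 6 = 5 completes the 11 across.
(3,1) = 15 − 14 = 1 completes the 15 down.
(3,2) = 3 − 1 = 2 completes the 3 across.

1 2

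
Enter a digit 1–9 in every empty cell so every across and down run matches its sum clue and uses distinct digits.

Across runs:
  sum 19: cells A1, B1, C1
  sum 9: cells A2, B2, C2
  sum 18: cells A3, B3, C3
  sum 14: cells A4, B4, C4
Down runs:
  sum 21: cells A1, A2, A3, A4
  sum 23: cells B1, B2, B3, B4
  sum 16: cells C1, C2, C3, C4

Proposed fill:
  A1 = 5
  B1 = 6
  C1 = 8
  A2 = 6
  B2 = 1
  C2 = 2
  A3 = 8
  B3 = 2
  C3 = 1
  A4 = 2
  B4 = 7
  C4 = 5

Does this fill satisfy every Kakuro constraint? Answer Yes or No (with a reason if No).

No — the down run B1–B4 sums to 16, not 23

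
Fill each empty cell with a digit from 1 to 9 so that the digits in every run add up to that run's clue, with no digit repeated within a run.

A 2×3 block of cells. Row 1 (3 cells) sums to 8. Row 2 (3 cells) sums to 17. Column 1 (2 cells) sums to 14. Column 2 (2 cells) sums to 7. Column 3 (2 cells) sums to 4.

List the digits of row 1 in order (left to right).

5 2 1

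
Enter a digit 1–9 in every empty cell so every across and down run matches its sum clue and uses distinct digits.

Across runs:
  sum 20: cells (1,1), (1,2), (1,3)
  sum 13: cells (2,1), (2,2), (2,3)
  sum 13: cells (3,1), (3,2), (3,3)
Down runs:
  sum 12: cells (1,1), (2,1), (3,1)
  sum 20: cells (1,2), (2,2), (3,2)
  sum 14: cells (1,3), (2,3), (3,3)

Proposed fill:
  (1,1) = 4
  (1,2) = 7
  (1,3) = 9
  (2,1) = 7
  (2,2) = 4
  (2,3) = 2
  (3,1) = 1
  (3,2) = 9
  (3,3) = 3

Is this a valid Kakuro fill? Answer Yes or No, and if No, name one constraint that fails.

Yes

Across: 4+7+9=20; 7+4+2=13; 1+9+3=13. Down: 4+7+1=12; 7+4+9=20; 9+2+3=14. No digit repeats within any run.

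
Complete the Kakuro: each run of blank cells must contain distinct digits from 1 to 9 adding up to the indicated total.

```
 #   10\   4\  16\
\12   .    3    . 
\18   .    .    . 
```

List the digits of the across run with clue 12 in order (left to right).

2, 3, 7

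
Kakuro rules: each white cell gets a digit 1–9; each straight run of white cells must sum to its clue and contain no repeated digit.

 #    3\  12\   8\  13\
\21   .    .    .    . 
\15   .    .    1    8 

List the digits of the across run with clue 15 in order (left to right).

3 in 2 cells must be {1,2}.
R1C3 = 8 − 1 = 7 completes the 8 down.
R1C4 = 13 − 8 = 5 completes the 13 down.
R2C1 = 2: the only remaining digit allowed by both the 15 across and the 3 down.
R2C2 = 15 − 11 = 4 completes the 15 across.
R1C1 = 3 − 2 = 1 completes the 3 down.
R1C2 = 21 − 13 = 8 completes the 21 across.

2 4 1 8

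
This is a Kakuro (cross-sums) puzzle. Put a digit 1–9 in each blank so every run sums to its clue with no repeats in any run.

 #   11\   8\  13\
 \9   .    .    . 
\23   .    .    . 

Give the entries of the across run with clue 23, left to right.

23 in 3 cells must be {6,8,9}.
The 23 across and the 8 down share only 6, so R2C2 = 6.
R1C2 = 8 − 6 = 2 completes the 8 down.
Nothing is forced directly, so branch on R1C3, whose candidates are 4 or 6. If R1C3 = 6: then R1C1 would have to be in {1} for the 9 across but in {2,3,4,5,6,7,8,9} for the 11 down — contradiction. So R1C3 = 4.
R1C1 = 9 − 6 = 3 completes the 9 across.
R2C1 = 11 − 3 = 8 completes the 11 down.
R2C3 = 23 − 14 = 9 completes the 23 across.

8 6 9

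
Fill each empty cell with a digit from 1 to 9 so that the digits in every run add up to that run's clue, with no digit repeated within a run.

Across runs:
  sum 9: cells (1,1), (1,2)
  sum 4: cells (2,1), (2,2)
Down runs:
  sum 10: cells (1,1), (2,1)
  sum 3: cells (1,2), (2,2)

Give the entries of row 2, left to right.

3 1

4 in 2 cells must be {1,3}; 3 in 2 cells must be {1,2}.
The 4 across and the 3 down share only 1, so (2,2) = 1.
(1,2) = 3 − 1 = 2 completes the 3 down.
(2,1) = 4 − 1 = 3 completes the 4 across.
(1,1) = 9 − 2 = 7 completes the 9 across.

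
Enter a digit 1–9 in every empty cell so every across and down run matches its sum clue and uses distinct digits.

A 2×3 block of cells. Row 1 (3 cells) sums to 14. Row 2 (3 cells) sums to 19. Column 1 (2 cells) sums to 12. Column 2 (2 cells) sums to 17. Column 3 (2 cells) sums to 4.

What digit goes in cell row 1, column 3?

17 in 2 cells must be {8,9}; 4 in 2 cells must be {1,3}.
The 19 across and the 4 down share only 3, so (2,3) = 3.
(1,3) = 4 − 3 = 1 completes the 4 down.
Given what's placed, (2,2) must be 9 to fit the 19 across and 17 down.
(1,2) = 17 − 9 = 8 completes the 17 down.
(2,1) = 19 − 12 = 7 completes the 19 across.
(1,1) = 14 − 9 = 5 completes the 14 across.

1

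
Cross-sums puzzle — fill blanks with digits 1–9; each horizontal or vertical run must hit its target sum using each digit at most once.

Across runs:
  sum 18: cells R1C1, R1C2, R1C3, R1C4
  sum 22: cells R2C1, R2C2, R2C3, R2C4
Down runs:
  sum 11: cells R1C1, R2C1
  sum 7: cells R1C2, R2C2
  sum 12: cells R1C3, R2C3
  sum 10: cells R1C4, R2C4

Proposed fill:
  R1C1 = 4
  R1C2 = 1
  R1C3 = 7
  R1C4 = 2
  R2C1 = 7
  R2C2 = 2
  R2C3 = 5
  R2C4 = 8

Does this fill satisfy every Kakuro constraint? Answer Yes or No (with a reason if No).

No — the across run R1C1–R1C4 sums to 14, not 18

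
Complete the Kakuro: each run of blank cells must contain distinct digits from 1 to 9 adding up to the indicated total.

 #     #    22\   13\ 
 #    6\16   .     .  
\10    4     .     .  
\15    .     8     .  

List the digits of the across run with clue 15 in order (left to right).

2 8 5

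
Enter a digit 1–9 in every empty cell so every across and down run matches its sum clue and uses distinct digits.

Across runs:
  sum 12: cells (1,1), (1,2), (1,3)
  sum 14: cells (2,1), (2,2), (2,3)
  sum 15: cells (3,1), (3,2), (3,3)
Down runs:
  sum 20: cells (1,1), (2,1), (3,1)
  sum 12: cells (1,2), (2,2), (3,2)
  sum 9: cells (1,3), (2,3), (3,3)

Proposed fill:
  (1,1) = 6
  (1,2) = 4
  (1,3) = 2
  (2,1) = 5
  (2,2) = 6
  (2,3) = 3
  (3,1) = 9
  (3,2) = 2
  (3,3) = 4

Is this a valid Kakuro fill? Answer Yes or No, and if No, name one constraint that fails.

Yes

Across: 6+4+2=12; 5+6+3=14; 9+2+4=15. Down: 6+5+9=20; 4+6+2=12; 2+3+4=9. No digit repeats within any run.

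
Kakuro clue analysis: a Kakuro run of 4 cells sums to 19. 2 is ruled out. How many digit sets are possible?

4 distinct digits from 1–9 sum between 10 and 30.
Dropping sets that contain 2.
Enumerating: {1,3,6,9}, {1,3,7,8}, {1,4,5,9}, {1,4,6,8}, {1,5,6,7}, {3,4,5,7}.

6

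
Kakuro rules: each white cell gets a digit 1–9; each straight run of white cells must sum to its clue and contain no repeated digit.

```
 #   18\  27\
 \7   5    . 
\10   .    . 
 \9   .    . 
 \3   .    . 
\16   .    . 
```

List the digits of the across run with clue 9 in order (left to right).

1 8

3 in 2 cells must be {1,2}; 16 in 2 cells must be {7,9}.
R1C2 = 7 − 5 = 2 completes the 7 across.
Given what's placed, R4C2 must be 1 to fit the 3 across and 27 down.
R5C1 = 7: the only remaining digit allowed by both the 16 across and the 18 down.
R5C2 = 16 − 7 = 9 completes the 16 across.
R4C1 = 3 − 1 = 2 completes the 3 across.
No cell is forced outright now. R2C1 can only be 1 or 3 (the digits allowed by both its 10 across and its 18 down). If R2C1 = 1: then R2C2 would have to be in {9} for the 10 across but in {7,8} for the 27 down — contradiction. So R2C1 = 3.
R2C2 = 10 − 3 = 7 completes the 10 across.
R3C1 = 18 − 17 = 1 completes the 18 down.
R3C2 = 9 − 1 = 8 completes the 9 across.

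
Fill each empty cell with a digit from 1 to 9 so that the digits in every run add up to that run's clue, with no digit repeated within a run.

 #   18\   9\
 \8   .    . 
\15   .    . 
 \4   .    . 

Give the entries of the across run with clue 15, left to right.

4 in 2 cells must be {1,3}.
The 15 across and the 9 down share only 6, so R2C2 = 6.
Given what's placed, R3C2 must be 1 to fit the 4 across and 9 down.
R1C2 = 9 − 7 = 2 completes the 9 down.
R2C1 = 15 − 6 = 9 completes the 15 across.
R3C1 = 4 − 1 = 3 completes the 4 across.
R1C1 = 8 − 2 = 6 completes the 8 across.

9 6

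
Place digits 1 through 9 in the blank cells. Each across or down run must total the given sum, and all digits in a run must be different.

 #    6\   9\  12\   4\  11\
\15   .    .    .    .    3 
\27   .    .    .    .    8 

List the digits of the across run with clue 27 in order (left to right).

15 in 5 cells must be {1,2,3,4,5}; 4 in 2 cells must be {1,3}.
R1C4 = 1: the only remaining digit allowed by both the 15 across and the 4 down.
R2C4 = 4 − 1 = 3 completes the 4 down.
Nothing is forced directly, so branch on R1C3, whose candidates are 4 or 5. If R1C3 = 4: then R2C3 would have to be in {1,2,4,5,6,7,9} for the 27 across but in {8} for the 12 down — contradiction. So R1C3 = 5.
R2C3 = 12 − 5 = 7 completes the 12 down.
No cell is forced outright now. R2C1 can only be 4 or 5 (the digits allowed by both its 27 across and its 6 down). If R2C1 = 5: then R1C1 would have to be in {2,4} for the 15 across but in {1} for the 6 down — contradiction. So R2C1 = 4.
R1C1 = 6 − 4 = 2 completes the 6 down.
R1C2 = 15 − 11 = 4 completes the 15 across.
R2C2 = 27 − 22 = 5 completes the 27 across.

4 5 7 3 8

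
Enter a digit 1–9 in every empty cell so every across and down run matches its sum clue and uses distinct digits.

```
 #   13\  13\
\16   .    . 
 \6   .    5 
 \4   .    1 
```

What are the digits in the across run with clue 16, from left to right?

16 in 2 cells must be {7,9}; 4 in 2 cells must be {1,3}.
R1C2 = 13 − 6 = 7 completes the 13 down.
R2C1 = 6 − 5 = 1 completes the 6 across.
R3C1 = 4 − 1 = 3 completes the 4 across.
R1C1 = 16 − 7 = 9 completes the 16 across.

9 7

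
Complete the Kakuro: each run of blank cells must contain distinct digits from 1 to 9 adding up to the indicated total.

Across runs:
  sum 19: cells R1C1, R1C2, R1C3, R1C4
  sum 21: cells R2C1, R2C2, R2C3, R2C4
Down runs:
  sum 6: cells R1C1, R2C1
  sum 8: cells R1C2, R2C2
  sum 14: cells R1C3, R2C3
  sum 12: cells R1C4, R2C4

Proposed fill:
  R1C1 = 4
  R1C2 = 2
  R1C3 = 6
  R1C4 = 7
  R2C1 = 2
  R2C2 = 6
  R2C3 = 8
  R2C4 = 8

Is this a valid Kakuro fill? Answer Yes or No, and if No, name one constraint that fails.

No — the across run R2C1–R2C4 sums to 24, not 21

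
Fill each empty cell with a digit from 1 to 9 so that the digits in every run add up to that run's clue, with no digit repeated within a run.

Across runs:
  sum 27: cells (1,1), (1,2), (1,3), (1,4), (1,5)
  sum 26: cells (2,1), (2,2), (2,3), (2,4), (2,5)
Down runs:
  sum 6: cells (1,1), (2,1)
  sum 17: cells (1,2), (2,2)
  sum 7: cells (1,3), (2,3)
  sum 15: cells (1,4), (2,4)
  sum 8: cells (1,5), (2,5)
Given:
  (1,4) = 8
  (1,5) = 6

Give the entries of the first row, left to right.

17 in 2 cells must be {8,9}.
(1,2) = 9: the only remaining digit allowed by both the 27 across and the 17 down.
(2,2) = 17 − 9 = 8 completes the 17 down.
(2,4) = 15 − 8 = 7 completes the 15 down.
(2,5) = 8 − 6 = 2 completes the 8 down.
Given what's placed, (1,1) must be 1 to fit the 27 across and 6 down.
(1,3) = 27 − 24 = 3 completes the 27 across.

1 9 3 8 6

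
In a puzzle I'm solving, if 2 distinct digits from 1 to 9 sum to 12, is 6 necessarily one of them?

No

Counterexample: {3,9} sums to 12 without using 6.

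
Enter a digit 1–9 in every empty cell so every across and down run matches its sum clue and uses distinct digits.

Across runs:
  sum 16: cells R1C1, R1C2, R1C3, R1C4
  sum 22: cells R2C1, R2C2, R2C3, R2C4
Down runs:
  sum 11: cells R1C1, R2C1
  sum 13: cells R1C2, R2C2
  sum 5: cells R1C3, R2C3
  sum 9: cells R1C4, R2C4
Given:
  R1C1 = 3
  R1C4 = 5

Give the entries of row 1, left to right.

R2C1 = 11 − 3 = 8 completes the 11 down.
R2C4 = 9 − 5 = 4 completes the 9 down.
Nothing is forced directly, so branch on R2C2, whose candidates are 7 or 9. If R2C2 = 9: then R1C2 would have to be in {1,2,6,7} for the 16 across but in {4} for the 13 down — contradiction. So R2C2 = 7.
R1C2 = 13 − 7 = 6 completes the 13 down.
R1C3 = 16 − 14 = 2 completes the 16 across.
R2C3 = 22 − 19 = 3 completes the 22 across.

3 6 2 5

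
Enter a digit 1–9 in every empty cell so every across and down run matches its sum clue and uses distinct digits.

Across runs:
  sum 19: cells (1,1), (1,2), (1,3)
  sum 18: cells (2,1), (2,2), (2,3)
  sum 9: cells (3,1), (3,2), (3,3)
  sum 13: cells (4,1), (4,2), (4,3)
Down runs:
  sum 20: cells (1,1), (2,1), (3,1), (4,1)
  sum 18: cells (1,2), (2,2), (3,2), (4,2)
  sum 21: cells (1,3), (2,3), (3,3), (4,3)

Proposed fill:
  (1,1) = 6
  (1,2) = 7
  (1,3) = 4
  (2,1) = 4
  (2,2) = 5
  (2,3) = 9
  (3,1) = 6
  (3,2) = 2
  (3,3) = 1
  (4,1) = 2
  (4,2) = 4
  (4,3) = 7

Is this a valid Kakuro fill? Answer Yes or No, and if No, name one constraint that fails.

No — the across run (1,1)–(1,3) sums to 17, not 19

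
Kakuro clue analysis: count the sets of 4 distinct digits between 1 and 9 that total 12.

4 distinct digits from 1–9 sum between 10 and 30.
Enumerating: {1,2,3,6}, {1,2,4,5}.

2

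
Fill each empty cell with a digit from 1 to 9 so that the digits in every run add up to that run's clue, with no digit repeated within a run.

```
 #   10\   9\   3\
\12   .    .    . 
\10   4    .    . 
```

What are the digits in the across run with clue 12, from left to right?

3 in 2 cells must be {1,2}.
R1C1 = 10 − 4 = 6 completes the 10 down.
Given what's placed, R2C3 must be 1 to fit the 10 across and 3 down.
R1C3 = 3 − 1 = 2 completes the 3 down.
R2C2 = 10 − 5 = 5 completes the 10 across.
R1C2 = 12 − 8 = 4 completes the 12 across.

6 4 2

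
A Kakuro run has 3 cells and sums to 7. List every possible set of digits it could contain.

3 distinct digits from 1–9 sum between 6 and 24.
Only one set works: {1,2,4}.

{1,2,4}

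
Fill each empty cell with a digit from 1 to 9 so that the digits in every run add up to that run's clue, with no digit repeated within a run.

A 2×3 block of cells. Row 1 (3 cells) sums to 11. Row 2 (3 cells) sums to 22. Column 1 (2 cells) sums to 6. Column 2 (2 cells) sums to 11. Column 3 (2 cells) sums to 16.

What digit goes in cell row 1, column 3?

16 in 2 cells must be {7,9}.
The 11 across and the 16 down share only 7, so (1,3) = 7.
The 22 across and the 6 down share only 5, so (2,1) = 5.
(2,3) = 16 − 7 = 9 completes the 16 down.
(1,1) = 6 − 5 = 1 completes the 6 down.
(1,2) = 11 − 8 = 3 completes the 11 across.
(2,2) = 22 − 14 = 8 completes the 22 across.

7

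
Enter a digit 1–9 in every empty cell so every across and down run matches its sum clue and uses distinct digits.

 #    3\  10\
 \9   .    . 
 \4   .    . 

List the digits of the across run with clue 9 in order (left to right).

4 in 2 cells must be {1,3}; 3 in 2 cells must be {1,2}.
The 4 across and the 3 down share only 1, so R2C1 = 1.
R2C2 = 4 − 1 = 3 completes the 4 across.
R1C1 = 3 − 1 = 2 completes the 3 down.
R1C2 = 9 − 2 = 7 completes the 9 across.

2 7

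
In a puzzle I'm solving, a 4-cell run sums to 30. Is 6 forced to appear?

The only way to make 30 from 4 distinct digits is {6,7,8,9}, which contains 6.

Yes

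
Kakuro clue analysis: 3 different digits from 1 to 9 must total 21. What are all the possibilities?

3 distinct digits from 1–9 sum between 6 and 24.

{4,8,9}; {5,7,9}; {6,7,8}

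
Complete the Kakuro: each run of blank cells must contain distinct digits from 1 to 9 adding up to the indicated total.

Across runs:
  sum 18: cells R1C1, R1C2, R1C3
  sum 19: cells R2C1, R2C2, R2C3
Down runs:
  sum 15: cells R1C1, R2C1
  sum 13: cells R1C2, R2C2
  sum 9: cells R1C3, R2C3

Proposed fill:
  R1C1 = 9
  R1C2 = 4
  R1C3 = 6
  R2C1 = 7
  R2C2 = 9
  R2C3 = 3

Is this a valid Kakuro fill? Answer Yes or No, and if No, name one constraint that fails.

No — the across run R1C1–R1C3 sums to 19, not 18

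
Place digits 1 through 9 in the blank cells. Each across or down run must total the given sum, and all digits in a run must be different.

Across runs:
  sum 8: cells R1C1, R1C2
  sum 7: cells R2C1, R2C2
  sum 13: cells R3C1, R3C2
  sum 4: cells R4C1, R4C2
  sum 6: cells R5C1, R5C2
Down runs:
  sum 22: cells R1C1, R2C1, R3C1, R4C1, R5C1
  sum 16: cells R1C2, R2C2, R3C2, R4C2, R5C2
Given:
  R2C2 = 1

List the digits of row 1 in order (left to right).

2 6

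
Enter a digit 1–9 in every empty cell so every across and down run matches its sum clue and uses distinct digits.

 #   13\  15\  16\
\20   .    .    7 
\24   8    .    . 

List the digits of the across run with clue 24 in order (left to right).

24 in 3 cells must be {7,8,9}; 16 in 2 cells must be {7,9}.
R1C1 = 13 − 8 = 5 completes the 13 down.
R1C2 = 20 − 12 = 8 completes the 20 across.
R2C2 = 15 − 8 = 7 completes the 15 down.
R2C3 = 24 − 15 = 9 completes the 24 across.

8 7 9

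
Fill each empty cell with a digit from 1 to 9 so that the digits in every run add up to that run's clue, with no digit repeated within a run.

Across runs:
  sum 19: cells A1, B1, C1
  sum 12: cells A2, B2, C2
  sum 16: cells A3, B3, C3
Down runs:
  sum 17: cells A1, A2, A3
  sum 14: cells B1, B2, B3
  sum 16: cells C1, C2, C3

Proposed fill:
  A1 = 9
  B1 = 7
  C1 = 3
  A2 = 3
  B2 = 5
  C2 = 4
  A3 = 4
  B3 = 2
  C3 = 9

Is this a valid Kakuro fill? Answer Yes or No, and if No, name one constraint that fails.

No — the across run A3–C3 sums to 15, not 16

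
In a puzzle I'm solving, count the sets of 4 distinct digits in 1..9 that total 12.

4 distinct digits from 1–9 sum between 10 and 30.
Enumerating: {1,2,3,6}, {1,2,4,5}.

2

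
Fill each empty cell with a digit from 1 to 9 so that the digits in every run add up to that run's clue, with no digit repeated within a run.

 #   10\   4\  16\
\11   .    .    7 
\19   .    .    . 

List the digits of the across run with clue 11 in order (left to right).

4 in 2 cells must be {1,3}; 16 in 2 cells must be {7,9}.
The 19 across and the 4 down share only 3, so R2C2 = 3.
R2C3 = 16 − 7 = 9 completes the 16 down.
R1C2 = 4 − 3 = 1 completes the 4 down.
R2C1 = 19 − 12 = 7 completes the 19 across.
R1C1 = 11 − 8 = 3 completes the 11 across.

3 1 7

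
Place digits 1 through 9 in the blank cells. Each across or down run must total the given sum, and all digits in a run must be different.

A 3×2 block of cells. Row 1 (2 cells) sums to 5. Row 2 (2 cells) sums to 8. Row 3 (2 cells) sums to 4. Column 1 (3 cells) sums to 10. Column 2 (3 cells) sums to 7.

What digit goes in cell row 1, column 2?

4

4 in 2 cells must be {1,3}; 7 in 3 cells must be {1,2,4}.
The 4 across and the 7 down share only 1, so (3,2) = 1.
Given what's placed, (2,2) must be 2 to fit the 8 across and 7 down.
(3,1) = 4 − 1 = 3 completes the 4 across.
(1,2) = 7 − 3 = 4 completes the 7 down.
(2,1) = 8 − 2 = 6 completes the 8 across.
(1,1) = 5 − 4 = 1 completes the 5 across.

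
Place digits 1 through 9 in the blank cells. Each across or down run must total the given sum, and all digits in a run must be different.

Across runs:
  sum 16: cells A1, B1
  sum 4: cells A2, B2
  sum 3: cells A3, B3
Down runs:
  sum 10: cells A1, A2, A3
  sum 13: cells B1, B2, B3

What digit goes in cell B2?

16 in 2 cells must be {7,9}; 4 in 2 cells must be {1,3}; 3 in 2 cells must be {1,2}.
The 16 across and the 10 down share only 7, so A1 = 7.
B1 = 16 − 7 = 9 completes the 16 across.
Given what's placed, A2 must be 1 to fit the 4 across and 10 down.
B2 = 4 − 1 = 3 completes the 4 across.
A3 = 10 − 8 = 2 completes the 10 down.
B3 = 3 − 2 = 1 completes the 3 across.

3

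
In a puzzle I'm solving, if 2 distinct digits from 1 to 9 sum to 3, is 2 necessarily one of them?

The only way to make 3 from 2 distinct digits is {1,2}, which contains 2.

Yes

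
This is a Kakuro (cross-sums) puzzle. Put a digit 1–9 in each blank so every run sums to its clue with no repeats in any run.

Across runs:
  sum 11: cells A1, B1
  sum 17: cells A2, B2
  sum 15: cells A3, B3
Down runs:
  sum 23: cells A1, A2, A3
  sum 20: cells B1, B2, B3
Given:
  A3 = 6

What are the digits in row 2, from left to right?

9 8

17 in 2 cells must be {8,9}; 23 in 3 cells must be {6,8,9}.
B3 = 15 − 6 = 9 completes the 15 across.
B2 = 8: the only remaining digit allowed by both the 17 across and the 20 down.
B1 = 20 − 17 = 3 completes the 20 down.
A2 = 17 − 8 = 9 completes the 17 across.
A1 = 11 − 3 = 8 completes the 11 across.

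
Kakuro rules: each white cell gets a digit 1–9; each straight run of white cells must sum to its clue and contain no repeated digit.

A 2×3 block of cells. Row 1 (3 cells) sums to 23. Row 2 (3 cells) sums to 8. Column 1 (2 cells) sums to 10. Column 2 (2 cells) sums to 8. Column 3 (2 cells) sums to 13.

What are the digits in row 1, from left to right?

23 in 3 cells must be {6,8,9}.
The 23 across and the 8 down share only 6, so (1,2) = 6.
(2,2) = 8 − 6 = 2 completes the 8 down.
Given what's placed, (2,3) must be 5 to fit the 8 across and 13 down.
(1,3) = 13 − 5 = 8 completes the 13 down.
(2,1) = 8 − 7 = 1 completes the 8 across.
(1,1) = 23 − 14 = 9 completes the 23 across.

9 6 8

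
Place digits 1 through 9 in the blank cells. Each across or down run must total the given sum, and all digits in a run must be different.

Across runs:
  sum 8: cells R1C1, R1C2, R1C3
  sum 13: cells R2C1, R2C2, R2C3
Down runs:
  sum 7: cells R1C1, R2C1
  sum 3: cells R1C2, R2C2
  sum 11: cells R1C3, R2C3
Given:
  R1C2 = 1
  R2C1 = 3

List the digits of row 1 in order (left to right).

4, 1, 3

3 in 2 cells must be {1,2}.
R1C1 = 7 − 3 = 4 completes the 7 down.
R1C3 = 8 − 5 = 3 completes the 8 across.
R2C2 = 3 − 1 = 2 completes the 3 down.
R2C3 = 13 − 5 = 8 completes the 13 across.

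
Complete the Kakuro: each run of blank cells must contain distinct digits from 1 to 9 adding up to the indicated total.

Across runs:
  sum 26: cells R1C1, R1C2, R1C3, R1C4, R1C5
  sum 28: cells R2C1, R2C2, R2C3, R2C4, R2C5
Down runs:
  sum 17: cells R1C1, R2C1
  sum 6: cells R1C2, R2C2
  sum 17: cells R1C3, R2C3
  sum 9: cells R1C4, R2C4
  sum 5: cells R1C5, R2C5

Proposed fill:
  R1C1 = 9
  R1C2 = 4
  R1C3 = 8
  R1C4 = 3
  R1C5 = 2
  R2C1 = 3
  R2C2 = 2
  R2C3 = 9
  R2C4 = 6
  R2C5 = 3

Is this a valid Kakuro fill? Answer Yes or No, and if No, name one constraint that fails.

No — the down run R1C1–R2C1 sums to 12, not 17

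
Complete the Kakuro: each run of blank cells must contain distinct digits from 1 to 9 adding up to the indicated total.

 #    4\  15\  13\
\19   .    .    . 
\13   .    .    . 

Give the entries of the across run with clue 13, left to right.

1, 8, 4

4 in 2 cells must be {1,3}.
The 19 across and the 4 down share only 3, so R1C1 = 3.
R2C1 = 4 − 3 = 1 completes the 4 down.
Nothing is forced directly, so branch on R1C2, whose candidates are 7 or 9. If R1C2 = 9: that forces R1C3 = 7, after which R2C2 would have to be in {3,4,5,7,8,9} for the 13 across but in {6} for the 15 down — contradiction. So R1C2 = 7.
R1C3 = 19 − 10 = 9 completes the 19 across.
R2C2 = 15 − 7 = 8 completes the 15 down.
R2C3 = 13 − 9 = 4 completes the 13 across.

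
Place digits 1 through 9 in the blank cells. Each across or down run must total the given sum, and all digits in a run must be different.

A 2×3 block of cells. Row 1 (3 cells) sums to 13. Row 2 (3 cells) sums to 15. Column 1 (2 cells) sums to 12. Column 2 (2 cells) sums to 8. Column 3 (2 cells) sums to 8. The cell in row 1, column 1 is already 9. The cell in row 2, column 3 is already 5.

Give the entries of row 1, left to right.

9, 1, 3

(1,3) = 8 − 5 = 3 completes the 8 down.
(2,1) = 12 − 9 = 3 completes the 12 down.
(2,2) = 15 − 8 = 7 completes the 15 across.
(1,2) = 13 − 12 = 1 completes the 13 across.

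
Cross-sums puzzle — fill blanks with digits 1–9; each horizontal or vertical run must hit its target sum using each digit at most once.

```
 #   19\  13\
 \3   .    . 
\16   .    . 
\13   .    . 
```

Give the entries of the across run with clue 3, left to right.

2 1

3 in 2 cells must be {1,2}; 16 in 2 cells must be {7,9}.
The 3 across and the 19 down share only 2, so R1C1 = 2.
R1C2 = 3 − 2 = 1 completes the 3 across.
Given what's placed, R2C1 must be 9 to fit the 16 across and 19 down.
R2C2 = 16 − 9 = 7 completes the 16 across.
R3C1 = 19 − 11 = 8 completes the 19 down.
R3C2 = 13 − 8 = 5 completes the 13 across.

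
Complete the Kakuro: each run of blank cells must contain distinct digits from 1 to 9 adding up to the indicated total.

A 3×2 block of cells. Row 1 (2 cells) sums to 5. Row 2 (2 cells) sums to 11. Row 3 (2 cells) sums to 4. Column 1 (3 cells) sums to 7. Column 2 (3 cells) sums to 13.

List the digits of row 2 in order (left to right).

4 in 2 cells must be {1,3}; 7 in 3 cells must be {1,2,4}.
The 4 across and the 7 down share only 1, so (3,1) = 1.
(3,2) = 4 − 1 = 3 completes the 4 across.
Nothing is forced directly, so branch on (1,1), whose candidates are 2 or 4. If (1,1) = 2: then (1,2) would have to be in {3} for the 5 across but in {1,2,4,6,8,9} for the 13 down — contradiction. So (1,1) = 4.
(1,2) = 5 − 4 = 1 completes the 5 across.
(2,1) = 7 − 5 = 2 completes the 7 down.
(2,2) = 11 − 2 = 9 completes the 11 across.

2, 9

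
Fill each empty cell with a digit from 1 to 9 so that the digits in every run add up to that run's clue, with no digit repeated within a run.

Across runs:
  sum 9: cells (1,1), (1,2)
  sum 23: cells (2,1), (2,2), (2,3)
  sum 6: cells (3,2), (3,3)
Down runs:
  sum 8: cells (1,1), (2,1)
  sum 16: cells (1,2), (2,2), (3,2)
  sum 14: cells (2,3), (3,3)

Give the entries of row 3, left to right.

1, 5

23 in 3 cells must be {6,8,9}.
The 23 across and the 8 down share only 6, so (2,1) = 6.
Intersecting the 6 across with the 14 down forces (3,3) = 5.
(1,1) = 8 − 6 = 2 completes the 8 down.
(1,2) = 9 − 2 = 7 completes the 9 across.
(2,2) = 8: the only remaining digit allowed by both the 23 across and the 16 down.
(2,3) = 23 − 14 = 9 completes the 23 across.
(3,2) = 6 − 5 = 1 completes the 6 across.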